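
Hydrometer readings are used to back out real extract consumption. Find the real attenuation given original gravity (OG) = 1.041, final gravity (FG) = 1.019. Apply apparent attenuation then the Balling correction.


AA = (OG−FG)/(OG−1)·100;  RA = AA·0.8192
AA = (1.041 − 1.019)/(1.041 − 1)·100 = 53.6585
RA = 53.6585·0.8192

43.9571 %


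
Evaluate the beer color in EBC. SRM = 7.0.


EBC = SRM · 1.97
EBC = 7.0 · 1.97

13.7900 EBC


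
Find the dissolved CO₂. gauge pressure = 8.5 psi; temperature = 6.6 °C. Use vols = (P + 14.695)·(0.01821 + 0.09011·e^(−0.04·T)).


vols = (8.5 + 14.695)·(0.01821 + 0.09011·e^(−0.04·6.6))

2.0275 volumes


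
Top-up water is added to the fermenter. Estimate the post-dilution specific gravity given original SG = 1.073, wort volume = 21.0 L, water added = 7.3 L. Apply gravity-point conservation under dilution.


SG_new = 1 + (SG_old − 1)·V_old/(V_old + V_water)
pts = (1.073 − 1)·1000·21.0/(21.0 + 7.3) = 54.1696
SG_new = 1 + 54.1696/1000

1.0542


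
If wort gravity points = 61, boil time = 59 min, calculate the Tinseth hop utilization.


U = 1.65·0.000125^(GP/1000) · (1 − e^(−0.04·t))/4.15
bigness = 1.65·0.000125^(61/1000) = 0.9537
boil_factor = (1 − e^(−0.04·59))/4.15 = 0.2182
U = 0.9537 · 0.2182

0.2081


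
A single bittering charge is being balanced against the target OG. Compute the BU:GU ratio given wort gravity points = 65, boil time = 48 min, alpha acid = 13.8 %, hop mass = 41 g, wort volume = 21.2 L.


U = 1.65·0.000125^(GP/1000)·(1−e^(−0.04t))/4.15;  IBU = (α/100)·m·U·1000/V;  BU:GU = IBU/GP
U = 1.65·0.000125^(65/1000)·(1−e^(−0.04·48))/4.15 = 0.1892
IBU = (13.8/100)·41·0.1892·1000/21.2 = 50.4907
BU:GU = 50.4907/65

0.7768


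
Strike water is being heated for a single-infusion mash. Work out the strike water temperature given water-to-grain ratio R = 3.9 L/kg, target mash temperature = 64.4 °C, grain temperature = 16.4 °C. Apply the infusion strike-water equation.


T_strike = (0.41/R)·(T_mash − T_grain) + T_mash
T_strike = (0.41/3.9)·(64.4 − 16.4) + 64.4

69.4462 °C


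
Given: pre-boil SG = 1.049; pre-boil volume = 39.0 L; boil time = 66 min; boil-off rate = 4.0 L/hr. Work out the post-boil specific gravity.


V_post = V_pre − rate·(t/60);  SG_post = 1 + (SG_pre−1)·V_pre/V_post
V_post = 39.0 − 4.0·(66/60) = 34.6000
SG_post = 1 + (1.049 − 1)·39.0/34.6000

1.0552


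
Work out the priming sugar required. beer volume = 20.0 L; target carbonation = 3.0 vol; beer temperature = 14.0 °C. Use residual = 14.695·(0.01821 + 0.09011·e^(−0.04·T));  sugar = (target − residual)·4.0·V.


residual = 14.695·(0.01821 + 0.09011·e^(−0.04·14.0)) = 1.0240
sugar = (3.0 − 1.0240)·4.0·20.0

158.0823 g


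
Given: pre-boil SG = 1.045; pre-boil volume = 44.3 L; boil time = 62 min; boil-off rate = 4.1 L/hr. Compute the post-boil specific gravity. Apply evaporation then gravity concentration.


V_post = V_pre − rate·(t/60);  SG_post = 1 + (SG_pre−1)·V_pre/V_post
V_post = 44.3 − 4.1·(62/60) = 40.0633
SG_post = 1 + (1.045 − 1)·44.3/40.0633

1.0498


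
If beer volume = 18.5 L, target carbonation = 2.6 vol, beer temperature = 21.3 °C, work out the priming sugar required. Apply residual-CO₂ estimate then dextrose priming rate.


residual = 14.695·(0.01821 + 0.09011·e^(−0.04·T));  sugar = (target − residual)·4.0·V
residual = 14.695·(0.01821 + 0.09011·e^(−0.04·21.3)) = 0.8324
sugar = (2.6 − 0.8324)·4.0·18.5

130.7999 g


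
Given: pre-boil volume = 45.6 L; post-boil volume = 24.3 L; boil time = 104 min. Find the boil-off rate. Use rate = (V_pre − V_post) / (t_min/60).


rate = (45.6 − 24.3) / (104/60)

12.2885 L/hr


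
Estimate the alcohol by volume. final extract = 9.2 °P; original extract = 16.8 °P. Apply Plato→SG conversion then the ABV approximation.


SG = 259/(259 − P);  ABV = (OG − FG)·131.25
OG = 259/(259 − 16.8) = 1.0694
FG = 259/(259 − 9.2) = 1.0368
ABV = (1.0694 − 1.0368)·131.25

4.2702 % ABV


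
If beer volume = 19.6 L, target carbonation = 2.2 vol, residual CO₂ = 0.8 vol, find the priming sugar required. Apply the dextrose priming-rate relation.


sugar = (target − residual)·4.0·V
sugar = (2.2 − 0.8)·4.0·19.6

109.7600 g


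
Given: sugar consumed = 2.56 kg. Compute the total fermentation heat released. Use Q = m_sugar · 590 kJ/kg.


Q = 2.56 · 590

1510.4000 kJ


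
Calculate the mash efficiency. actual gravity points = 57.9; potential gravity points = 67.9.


efficiency = actual / potential × 100
efficiency = 57.9 / 67.9 × 100

85.2725 %


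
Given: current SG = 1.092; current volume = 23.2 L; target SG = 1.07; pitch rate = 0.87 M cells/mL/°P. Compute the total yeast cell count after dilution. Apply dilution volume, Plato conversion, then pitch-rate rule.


V_w = V·((SG_c−1)/(SG_t−1)−1);  °P = 259 − 259/SG_t;  cells = rate·(V+V_w)·°P
V_w = 23.2·((1.092−1)/(1.07−1)−1) = 7.2914
V_final = 23.2 + 7.2914 = 30.4914
°P = 259 − 259/1.07 = 16.9439
cells = 0.87·30.4914·16.9439

449.4807 billion cells


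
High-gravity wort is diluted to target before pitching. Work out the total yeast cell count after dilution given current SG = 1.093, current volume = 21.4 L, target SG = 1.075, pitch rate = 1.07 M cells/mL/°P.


V_w = V·((SG_c−1)/(SG_t−1)−1);  °P = 259 − 259/SG_t;  cells = rate·(V+V_w)·°P
V_w = 21.4·((1.093−1)/(1.075−1)−1) = 5.1360
V_final = 21.4 + 5.1360 = 26.5360
°P = 259 − 259/1.075 = 18.0698
cells = 1.07·26.5360·18.0698

513.0643 billion cells


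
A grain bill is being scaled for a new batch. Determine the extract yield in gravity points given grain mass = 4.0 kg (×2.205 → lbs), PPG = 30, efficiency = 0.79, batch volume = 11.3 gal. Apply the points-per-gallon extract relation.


points = lbs × PPG × eff / vol
lbs = 4.0 × 2.205 = 8.8200
points = 8.8200 × 30 × 0.79 / 11.3

18.4986 points


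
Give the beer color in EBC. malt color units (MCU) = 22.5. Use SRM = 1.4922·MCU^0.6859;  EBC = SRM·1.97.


SRM = 1.4922·22.5^0.6859 = 12.6267
EBC = 12.6267·1.97

24.8746 EBC


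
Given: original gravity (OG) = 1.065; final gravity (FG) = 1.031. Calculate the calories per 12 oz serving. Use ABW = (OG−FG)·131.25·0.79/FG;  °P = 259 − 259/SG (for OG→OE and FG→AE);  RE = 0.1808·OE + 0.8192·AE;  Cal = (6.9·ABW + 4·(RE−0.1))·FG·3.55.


ABW = (1.065 − 1.031)·131.25·0.79/1.031 = 3.4194
OE = 259 − 259/1.065 = 15.8075 °P
AE = 259 − 259/1.031 = 7.7876 °P
RE = 0.1808·15.8075 + 0.8192·7.7876 = 9.2376 °P
Cal = (6.9·3.4194 + 4·(9.2376−0.1))·1.031·3.55

220.1302 kcal


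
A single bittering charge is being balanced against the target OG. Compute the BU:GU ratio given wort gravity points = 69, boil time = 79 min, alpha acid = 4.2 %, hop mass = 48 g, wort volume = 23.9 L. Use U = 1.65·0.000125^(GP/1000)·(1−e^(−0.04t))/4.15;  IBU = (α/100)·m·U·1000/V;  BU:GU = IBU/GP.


U = 1.65·0.000125^(69/1000)·(1−e^(−0.04·79))/4.15 = 0.2048
IBU = (4.2/100)·48·0.2048·1000/23.9 = 17.2738
BU:GU = 17.2738/69

0.2503


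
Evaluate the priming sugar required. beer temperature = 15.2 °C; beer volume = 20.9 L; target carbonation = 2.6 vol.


residual = 14.695·(0.01821 + 0.09011·e^(−0.04·T));  sugar = (target − residual)·4.0·V
residual = 14.695·(0.01821 + 0.09011·e^(−0.04·15.2)) = 0.9885
sugar = (2.6 − 0.9885)·4.0·20.9

134.7194 g


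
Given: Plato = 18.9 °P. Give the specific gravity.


SG = 259/(259 − P)
SG = 259/(259 − 18.9)

1.0787


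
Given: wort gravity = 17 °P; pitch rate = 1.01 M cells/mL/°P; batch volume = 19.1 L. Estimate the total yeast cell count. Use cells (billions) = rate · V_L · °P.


cells = 1.01 · 19.1 · 17

327.9470 billion cells


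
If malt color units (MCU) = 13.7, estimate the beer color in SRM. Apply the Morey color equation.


SRM = 1.4922 · MCU^0.6859
SRM = 1.4922 · 13.7^0.6859

8.9847 SRM


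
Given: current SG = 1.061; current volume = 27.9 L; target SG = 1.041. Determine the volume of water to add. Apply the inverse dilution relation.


V_water = V·((SG_curr − 1)/(SG_target − 1) − 1)
V_water = 27.9·((1.061 − 1)/(1.041 − 1) − 1)

13.6098 L


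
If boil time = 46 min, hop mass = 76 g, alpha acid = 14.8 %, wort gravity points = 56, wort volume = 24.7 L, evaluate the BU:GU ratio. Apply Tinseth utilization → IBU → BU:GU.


U = 1.65·0.000125^(GP/1000)·(1−e^(−0.04t))/4.15;  IBU = (α/100)·m·U·1000/V;  BU:GU = IBU/GP
U = 1.65·0.000125^(56/1000)·(1−e^(−0.04·46))/4.15 = 0.2022
IBU = (14.8/100)·76·0.2022·1000/24.7 = 92.0728
BU:GU = 92.0728/56

1.6442


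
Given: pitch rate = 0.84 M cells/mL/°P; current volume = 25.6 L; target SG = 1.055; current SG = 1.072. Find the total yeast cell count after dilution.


V_w = V·((SG_c−1)/(SG_t−1)−1);  °P = 259 − 259/SG_t;  cells = rate·(V+V_w)·°P
V_w = 25.6·((1.072−1)/(1.055−1)−1) = 7.9127
V_final = 25.6 + 7.9127 = 33.5127
°P = 259 − 259/1.055 = 13.5024
cells = 0.84·33.5127·13.5024

380.1010 billion cells


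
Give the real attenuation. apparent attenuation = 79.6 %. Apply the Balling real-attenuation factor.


RA = AA · 0.8192
RA = 79.6 · 0.8192

65.2083 %


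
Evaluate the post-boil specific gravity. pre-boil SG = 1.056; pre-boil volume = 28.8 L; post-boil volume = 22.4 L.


SG_post = 1 + (SG_pre − 1)·V_pre/V_post
pts_pre = (1.056 − 1)·1000 = 56.0000
pts_post = 56.0000·28.8/22.4 = 72.0000
SG_post = 1 + 72.0000/1000

1.0720


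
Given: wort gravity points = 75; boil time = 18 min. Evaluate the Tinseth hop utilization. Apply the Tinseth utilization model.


U = 1.65·0.000125^(GP/1000) · (1 − e^(−0.04·t))/4.15
bigness = 1.65·0.000125^(75/1000) = 0.8409
boil_factor = (1 − e^(−0.04·18))/4.15 = 0.1237
U = 0.8409 · 0.1237

0.1040


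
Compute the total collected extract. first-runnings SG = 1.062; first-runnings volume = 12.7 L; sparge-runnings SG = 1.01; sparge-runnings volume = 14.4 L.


total = Σ (SG_i − 1)·1000·V_i
first = (1.062 − 1)·1000·12.7 = 787.4000
sparge = (1.01 − 1)·1000·14.4 = 144.0000
total = 787.4000 + 144.0000

931.4000 gravity·L


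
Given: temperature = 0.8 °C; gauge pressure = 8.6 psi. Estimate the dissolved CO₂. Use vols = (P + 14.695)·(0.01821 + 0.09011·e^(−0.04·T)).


vols = (8.6 + 14.695)·(0.01821 + 0.09011·e^(−0.04·0.8))

2.4572 volumes


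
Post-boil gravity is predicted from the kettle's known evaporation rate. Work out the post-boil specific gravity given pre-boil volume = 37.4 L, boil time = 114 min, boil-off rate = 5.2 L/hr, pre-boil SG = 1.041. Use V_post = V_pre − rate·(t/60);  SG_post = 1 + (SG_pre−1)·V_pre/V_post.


V_post = 37.4 − 5.2·(114/60) = 27.5200
SG_post = 1 + (1.041 − 1)·37.4/27.5200

1.0557


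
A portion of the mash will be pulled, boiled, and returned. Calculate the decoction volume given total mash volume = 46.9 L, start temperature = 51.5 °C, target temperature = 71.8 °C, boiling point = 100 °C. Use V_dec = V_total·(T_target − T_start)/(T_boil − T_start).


V_dec = 46.9·(71.8 − 51.5)/(100 − 51.5)

19.6303 L


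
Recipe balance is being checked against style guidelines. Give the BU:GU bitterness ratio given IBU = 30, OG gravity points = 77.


BU:GU = IBU / OG_points
BU:GU = 30 / 77

0.3896


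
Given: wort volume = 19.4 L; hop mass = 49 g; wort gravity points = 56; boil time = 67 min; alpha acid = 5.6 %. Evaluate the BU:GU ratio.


U = 1.65·0.000125^(GP/1000)·(1−e^(−0.04t))/4.15;  IBU = (α/100)·m·U·1000/V;  BU:GU = IBU/GP
U = 1.65·0.000125^(56/1000)·(1−e^(−0.04·67))/4.15 = 0.2239
IBU = (5.6/100)·49·0.2239·1000/19.4 = 31.6664
BU:GU = 31.6664/56

0.5655


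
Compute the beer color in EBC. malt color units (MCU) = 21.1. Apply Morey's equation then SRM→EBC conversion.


SRM = 1.4922·MCU^0.6859;  EBC = SRM·1.97
SRM = 1.4922·21.1^0.6859 = 12.0824
EBC = 12.0824·1.97

23.8023 EBC


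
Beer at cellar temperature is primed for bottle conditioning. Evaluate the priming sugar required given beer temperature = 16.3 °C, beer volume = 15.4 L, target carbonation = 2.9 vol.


residual = 14.695·(0.01821 + 0.09011·e^(−0.04·T));  sugar = (target − residual)·4.0·V
residual = 14.695·(0.01821 + 0.09011·e^(−0.04·16.3)) = 0.9575
sugar = (2.9 − 0.9575)·4.0·15.4

119.6586 g


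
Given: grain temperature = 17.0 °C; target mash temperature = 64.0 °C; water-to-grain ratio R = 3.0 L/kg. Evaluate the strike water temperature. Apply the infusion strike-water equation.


T_strike = (0.41/R)·(T_mash − T_grain) + T_mash
T_strike = (0.41/3.0)·(64.0 − 17.0) + 64.0

70.4233 °C


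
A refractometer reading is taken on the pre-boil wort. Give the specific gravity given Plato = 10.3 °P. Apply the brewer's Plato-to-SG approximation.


SG = 259/(259 − P)
SG = 259/(259 − 10.3)

1.0414


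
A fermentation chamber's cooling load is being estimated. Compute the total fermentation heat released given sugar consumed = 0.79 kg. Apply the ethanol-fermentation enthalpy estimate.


Q = m_sugar · 590 kJ/kg
Q = 0.79 · 590

466.1000 kJ


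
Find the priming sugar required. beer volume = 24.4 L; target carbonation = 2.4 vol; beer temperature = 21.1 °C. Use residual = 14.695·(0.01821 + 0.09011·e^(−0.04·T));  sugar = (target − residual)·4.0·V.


residual = 14.695·(0.01821 + 0.09011·e^(−0.04·21.1)) = 0.8370
sugar = (2.4 − 0.8370)·4.0·24.4

152.5517 g


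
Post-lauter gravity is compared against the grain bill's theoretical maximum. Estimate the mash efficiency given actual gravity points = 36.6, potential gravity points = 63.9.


efficiency = actual / potential × 100
efficiency = 36.6 / 63.9 × 100

57.2770 %


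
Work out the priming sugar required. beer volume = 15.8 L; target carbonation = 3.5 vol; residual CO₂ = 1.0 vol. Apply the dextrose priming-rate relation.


sugar = (target − residual)·4.0·V
sugar = (3.5 − 1.0)·4.0·15.8

158.0000 g


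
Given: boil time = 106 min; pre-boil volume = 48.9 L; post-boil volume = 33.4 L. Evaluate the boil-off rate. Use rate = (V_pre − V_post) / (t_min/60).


rate = (48.9 − 33.4) / (106/60)

8.7736 L/hr


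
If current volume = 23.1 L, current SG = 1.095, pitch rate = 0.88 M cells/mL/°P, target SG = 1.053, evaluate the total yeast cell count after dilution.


V_w = V·((SG_c−1)/(SG_t−1)−1);  °P = 259 − 259/SG_t;  cells = rate·(V+V_w)·°P
V_w = 23.1·((1.095−1)/(1.053−1)−1) = 18.3057
V_final = 23.1 + 18.3057 = 41.4057
°P = 259 − 259/1.053 = 13.0361
cells = 0.88·41.4057·13.0361

474.9957 billion cells


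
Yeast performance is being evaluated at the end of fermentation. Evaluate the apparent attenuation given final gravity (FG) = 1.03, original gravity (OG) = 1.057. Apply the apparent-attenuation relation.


AA = (OG − FG)/(OG − 1) · 100
AA = (1.057 − 1.03)/(1.057 − 1) · 100

47.3684 %


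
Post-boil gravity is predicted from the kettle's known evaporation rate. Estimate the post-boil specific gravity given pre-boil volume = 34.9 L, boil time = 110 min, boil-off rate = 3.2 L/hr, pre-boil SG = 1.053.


V_post = V_pre − rate·(t/60);  SG_post = 1 + (SG_pre−1)·V_pre/V_post
V_post = 34.9 − 3.2·(110/60) = 29.0333
SG_post = 1 + (1.053 − 1)·34.9/29.0333

1.0637


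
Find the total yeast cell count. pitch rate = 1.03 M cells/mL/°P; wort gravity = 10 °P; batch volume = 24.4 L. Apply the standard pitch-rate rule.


cells (billions) = rate · V_L · °P
cells = 1.03 · 24.4 · 10

251.3200 billion cells


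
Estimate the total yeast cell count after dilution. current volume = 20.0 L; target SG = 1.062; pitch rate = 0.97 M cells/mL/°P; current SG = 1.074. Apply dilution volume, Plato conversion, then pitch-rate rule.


V_w = V·((SG_c−1)/(SG_t−1)−1);  °P = 259 − 259/SG_t;  cells = rate·(V+V_w)·°P
V_w = 20.0·((1.074−1)/(1.062−1)−1) = 3.8710
V_final = 20.0 + 3.8710 = 23.8710
°P = 259 − 259/1.062 = 15.1205
cells = 0.97·23.8710·15.1205

350.1134 billion cells


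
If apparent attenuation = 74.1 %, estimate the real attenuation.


RA = AA · 0.8192
RA = 74.1 · 0.8192

60.7027 %


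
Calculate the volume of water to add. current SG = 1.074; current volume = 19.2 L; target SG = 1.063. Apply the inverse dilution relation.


V_water = V·((SG_curr − 1)/(SG_target − 1) − 1)
V_water = 19.2·((1.074 − 1)/(1.063 − 1) − 1)

3.3524 L


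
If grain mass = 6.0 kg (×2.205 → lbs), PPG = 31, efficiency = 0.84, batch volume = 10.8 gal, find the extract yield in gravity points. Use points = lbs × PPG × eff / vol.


lbs = 6.0 × 2.205 = 13.2300
points = 13.2300 × 31 × 0.84 / 10.8

31.8990 points


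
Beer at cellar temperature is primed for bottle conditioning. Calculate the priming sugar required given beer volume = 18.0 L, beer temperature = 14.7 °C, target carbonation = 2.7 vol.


residual = 14.695·(0.01821 + 0.09011·e^(−0.04·T));  sugar = (target − residual)·4.0·V
residual = 14.695·(0.01821 + 0.09011·e^(−0.04·14.7)) = 1.0031
sugar = (2.7 − 1.0031)·4.0·18.0

122.1777 g


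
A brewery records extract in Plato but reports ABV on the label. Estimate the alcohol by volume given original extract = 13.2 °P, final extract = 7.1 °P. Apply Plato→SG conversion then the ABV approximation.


SG = 259/(259 − P);  ABV = (OG − FG)·131.25
OG = 259/(259 − 13.2) = 1.0537
FG = 259/(259 − 7.1) = 1.0282
ABV = (1.0537 − 1.0282)·131.25

3.3490 % ABV


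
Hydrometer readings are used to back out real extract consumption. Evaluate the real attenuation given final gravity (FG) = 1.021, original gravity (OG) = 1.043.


AA = (OG−FG)/(OG−1)·100;  RA = AA·0.8192
AA = (1.043 − 1.021)/(1.043 − 1)·100 = 51.1628
RA = 51.1628·0.8192

41.9126 %


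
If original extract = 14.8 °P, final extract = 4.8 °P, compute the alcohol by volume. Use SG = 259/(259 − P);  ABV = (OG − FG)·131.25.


OG = 259/(259 − 14.8) = 1.0606
FG = 259/(259 − 4.8) = 1.0189
ABV = (1.0606 − 1.0189)·131.25

5.4762 % ABV


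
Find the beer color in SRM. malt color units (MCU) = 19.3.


SRM = 1.4922 · MCU^0.6859
SRM = 1.4922 · 19.3^0.6859

11.3656 SRM


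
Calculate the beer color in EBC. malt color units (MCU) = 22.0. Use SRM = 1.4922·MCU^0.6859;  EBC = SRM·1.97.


SRM = 1.4922·22.0^0.6859 = 12.4335
EBC = 12.4335·1.97

24.4941 EBC


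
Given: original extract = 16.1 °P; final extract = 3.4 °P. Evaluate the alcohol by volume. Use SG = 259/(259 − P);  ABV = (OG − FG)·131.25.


OG = 259/(259 − 16.1) = 1.0663
FG = 259/(259 − 3.4) = 1.0133
ABV = (1.0663 − 1.0133)·131.25

6.9537 % ABV


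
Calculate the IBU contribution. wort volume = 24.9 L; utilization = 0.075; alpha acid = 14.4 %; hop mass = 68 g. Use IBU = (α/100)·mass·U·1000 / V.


IBU = (14.4/100)·68·0.075·1000 / 24.9

29.4940 IBU


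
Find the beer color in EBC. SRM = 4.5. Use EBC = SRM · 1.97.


EBC = 4.5 · 1.97

8.8650 EBC


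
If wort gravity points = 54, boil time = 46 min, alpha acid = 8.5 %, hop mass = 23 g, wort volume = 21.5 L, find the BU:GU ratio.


U = 1.65·0.000125^(GP/1000)·(1−e^(−0.04t))/4.15;  IBU = (α/100)·m·U·1000/V;  BU:GU = IBU/GP
U = 1.65·0.000125^(54/1000)·(1−e^(−0.04·46))/4.15 = 0.2059
IBU = (8.5/100)·23·0.2059·1000/21.5 = 18.7183
BU:GU = 18.7183/54

0.3466


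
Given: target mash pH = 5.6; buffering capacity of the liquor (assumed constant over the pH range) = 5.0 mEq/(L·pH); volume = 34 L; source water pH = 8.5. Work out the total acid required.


acid = buffering capacity · (pH_source − pH_target) · V
acid = 5.0 · (8.5 − 5.6) · 34

493.0000 mEq


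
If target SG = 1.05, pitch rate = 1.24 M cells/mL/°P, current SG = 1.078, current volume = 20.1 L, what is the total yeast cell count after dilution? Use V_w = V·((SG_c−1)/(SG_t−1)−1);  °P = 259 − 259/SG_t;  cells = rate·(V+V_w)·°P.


V_w = 20.1·((1.078−1)/(1.05−1)−1) = 11.2560
V_final = 20.1 + 11.2560 = 31.3560
°P = 259 − 259/1.05 = 12.3333
cells = 1.24·31.3560·12.3333

479.5378 billion cells


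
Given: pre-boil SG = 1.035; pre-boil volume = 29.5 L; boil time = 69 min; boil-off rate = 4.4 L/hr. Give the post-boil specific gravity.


V_post = V_pre − rate·(t/60);  SG_post = 1 + (SG_pre−1)·V_pre/V_post
V_post = 29.5 − 4.4·(69/60) = 24.4400
SG_post = 1 + (1.035 − 1)·29.5/24.4400

1.0422


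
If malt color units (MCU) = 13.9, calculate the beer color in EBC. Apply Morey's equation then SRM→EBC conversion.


SRM = 1.4922·MCU^0.6859;  EBC = SRM·1.97
SRM = 1.4922·13.9^0.6859 = 9.0745
EBC = 9.0745·1.97

17.8767 EBC


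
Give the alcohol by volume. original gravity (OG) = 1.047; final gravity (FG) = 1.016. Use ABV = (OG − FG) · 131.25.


ABV = (1.047 − 1.016) · 131.25

4.0687 % ABV


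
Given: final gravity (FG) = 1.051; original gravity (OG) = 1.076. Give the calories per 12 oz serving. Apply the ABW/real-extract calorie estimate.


ABW = (OG−FG)·131.25·0.79/FG;  °P = 259 − 259/SG (for OG→OE and FG→AE);  RE = 0.1808·OE + 0.8192·AE;  Cal = (6.9·ABW + 4·(RE−0.1))·FG·3.55
ABW = (1.076 − 1.051)·131.25·0.79/1.051 = 2.4664
OE = 259 − 259/1.076 = 18.2937 °P
AE = 259 − 259/1.051 = 12.5680 °P
RE = 0.1808·18.2937 + 0.8192·12.5680 = 13.6032 °P
Cal = (6.9·2.4664 + 4·(13.6032−0.1))·1.051·3.55

265.0205 kcal


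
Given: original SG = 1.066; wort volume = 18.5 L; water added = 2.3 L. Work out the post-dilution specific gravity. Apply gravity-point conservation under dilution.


SG_new = 1 + (SG_old − 1)·V_old/(V_old + V_water)
pts = (1.066 − 1)·1000·18.5/(18.5 + 2.3) = 58.7019
SG_new = 1 + 58.7019/1000

1.0587


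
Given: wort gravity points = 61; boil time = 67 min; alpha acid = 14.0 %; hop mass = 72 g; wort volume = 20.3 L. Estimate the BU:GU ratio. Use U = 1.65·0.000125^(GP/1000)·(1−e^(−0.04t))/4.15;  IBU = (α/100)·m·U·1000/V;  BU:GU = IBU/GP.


U = 1.65·0.000125^(61/1000)·(1−e^(−0.04·67))/4.15 = 0.2140
IBU = (14.0/100)·72·0.2140·1000/20.3 = 106.2834
BU:GU = 106.2834/61

1.7424


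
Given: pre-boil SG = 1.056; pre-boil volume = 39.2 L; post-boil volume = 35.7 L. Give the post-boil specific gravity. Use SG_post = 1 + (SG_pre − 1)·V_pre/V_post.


pts_pre = (1.056 − 1)·1000 = 56.0000
pts_post = 56.0000·39.2/35.7 = 61.4902
SG_post = 1 + 61.4902/1000

1.0615


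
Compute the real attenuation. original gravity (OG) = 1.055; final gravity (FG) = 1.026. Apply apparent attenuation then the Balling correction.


AA = (OG−FG)/(OG−1)·100;  RA = AA·0.8192
AA = (1.055 − 1.026)/(1.055 − 1)·100 = 52.7273
RA = 52.7273·0.8192

43.1942 %


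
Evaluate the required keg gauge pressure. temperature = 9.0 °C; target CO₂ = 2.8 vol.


psi = vols/(0.01821 + 0.09011·e^(−0.04·T)) − 14.695
psi = 2.8/(0.01821 + 0.09011·e^(−0.04·9.0)) − 14.695

19.8398 psi


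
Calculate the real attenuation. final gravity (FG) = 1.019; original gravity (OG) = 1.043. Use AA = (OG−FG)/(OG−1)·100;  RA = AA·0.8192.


AA = (1.043 − 1.019)/(1.043 − 1)·100 = 55.8140
RA = 55.8140·0.8192

45.7228 %


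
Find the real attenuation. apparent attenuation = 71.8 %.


RA = AA · 0.8192
RA = 71.8 · 0.8192

58.8186 %


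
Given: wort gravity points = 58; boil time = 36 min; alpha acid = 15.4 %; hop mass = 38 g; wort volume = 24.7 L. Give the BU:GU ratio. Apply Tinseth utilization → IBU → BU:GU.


U = 1.65·0.000125^(GP/1000)·(1−e^(−0.04t))/4.15;  IBU = (α/100)·m·U·1000/V;  BU:GU = IBU/GP
U = 1.65·0.000125^(58/1000)·(1−e^(−0.04·36))/4.15 = 0.1801
IBU = (15.4/100)·38·0.1801·1000/24.7 = 42.6805
BU:GU = 42.6805/58

0.7359


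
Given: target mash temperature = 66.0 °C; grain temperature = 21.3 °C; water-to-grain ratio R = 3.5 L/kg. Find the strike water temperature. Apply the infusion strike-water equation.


T_strike = (0.41/R)·(T_mash − T_grain) + T_mash
T_strike = (0.41/3.5)·(66.0 − 21.3) + 66.0

71.2363 °C


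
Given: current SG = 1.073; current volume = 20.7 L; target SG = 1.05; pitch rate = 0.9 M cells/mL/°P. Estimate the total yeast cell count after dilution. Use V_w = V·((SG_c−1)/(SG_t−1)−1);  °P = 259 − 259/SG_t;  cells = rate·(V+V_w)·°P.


V_w = 20.7·((1.073−1)/(1.05−1)−1) = 9.5220
V_final = 20.7 + 9.5220 = 30.2220
°P = 259 − 259/1.05 = 12.3333
cells = 0.9·30.2220·12.3333

335.4642 billion cells


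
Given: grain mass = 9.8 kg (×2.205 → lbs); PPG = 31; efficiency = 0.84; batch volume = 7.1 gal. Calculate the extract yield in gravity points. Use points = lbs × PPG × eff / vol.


lbs = 9.8 × 2.205 = 21.6090
points = 21.6090 × 31 × 0.84 / 7.1

79.2533 points


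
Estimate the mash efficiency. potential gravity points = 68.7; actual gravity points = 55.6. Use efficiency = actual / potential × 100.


efficiency = 55.6 / 68.7 × 100

80.9316 %


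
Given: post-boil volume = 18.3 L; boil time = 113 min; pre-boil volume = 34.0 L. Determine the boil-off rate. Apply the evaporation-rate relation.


rate = (V_pre − V_post) / (t_min/60)
rate = (34.0 − 18.3) / (113/60)

8.3363 L/hr


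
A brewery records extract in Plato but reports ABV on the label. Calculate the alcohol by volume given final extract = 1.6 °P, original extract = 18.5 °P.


SG = 259/(259 − P);  ABV = (OG − FG)·131.25
OG = 259/(259 − 18.5) = 1.0769
FG = 259/(259 − 1.6) = 1.0062
ABV = (1.0769 − 1.0062)·131.25

9.2803 % ABV


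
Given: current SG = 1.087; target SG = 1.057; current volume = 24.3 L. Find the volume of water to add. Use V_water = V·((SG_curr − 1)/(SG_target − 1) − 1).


V_water = 24.3·((1.087 − 1)/(1.057 − 1) − 1)

12.7895 L


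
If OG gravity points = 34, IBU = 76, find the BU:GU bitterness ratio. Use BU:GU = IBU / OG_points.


BU:GU = 76 / 34

2.2353


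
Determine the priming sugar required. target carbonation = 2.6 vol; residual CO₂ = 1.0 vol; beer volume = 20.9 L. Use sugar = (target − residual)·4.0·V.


sugar = (2.6 − 1.0)·4.0·20.9

133.7600 g


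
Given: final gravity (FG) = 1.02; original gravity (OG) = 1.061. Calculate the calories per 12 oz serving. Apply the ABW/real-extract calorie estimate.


ABW = (OG−FG)·131.25·0.79/FG;  °P = 259 − 259/SG (for OG→OE and FG→AE);  RE = 0.1808·OE + 0.8192·AE;  Cal = (6.9·ABW + 4·(RE−0.1))·FG·3.55
ABW = (1.061 − 1.02)·131.25·0.79/1.02 = 4.1678
OE = 259 − 259/1.061 = 14.8907 °P
AE = 259 − 259/1.02 = 5.0784 °P
RE = 0.1808·14.8907 + 0.8192·5.0784 = 6.8525 °P
Cal = (6.9·4.1678 + 4·(6.8525−0.1))·1.02·3.55

201.9358 kcal


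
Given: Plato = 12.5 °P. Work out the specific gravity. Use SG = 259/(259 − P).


SG = 259/(259 − 12.5)

1.0507


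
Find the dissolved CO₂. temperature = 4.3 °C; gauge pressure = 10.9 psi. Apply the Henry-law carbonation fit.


vols = (P + 14.695)·(0.01821 + 0.09011·e^(−0.04·T))
vols = (10.9 + 14.695)·(0.01821 + 0.09011·e^(−0.04·4.3))

2.4080 volumes


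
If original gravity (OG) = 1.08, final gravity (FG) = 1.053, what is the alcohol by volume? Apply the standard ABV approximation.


ABV = (OG − FG) · 131.25
ABV = (1.08 − 1.053) · 131.25

3.5438 % ABV


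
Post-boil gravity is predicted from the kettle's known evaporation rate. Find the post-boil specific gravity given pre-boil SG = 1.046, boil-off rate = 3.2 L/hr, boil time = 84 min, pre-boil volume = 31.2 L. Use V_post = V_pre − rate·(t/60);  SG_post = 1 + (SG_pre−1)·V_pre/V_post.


V_post = 31.2 − 3.2·(84/60) = 26.7200
SG_post = 1 + (1.046 − 1)·31.2/26.7200

1.0537


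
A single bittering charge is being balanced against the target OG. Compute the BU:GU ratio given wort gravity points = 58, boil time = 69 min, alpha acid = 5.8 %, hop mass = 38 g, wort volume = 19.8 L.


U = 1.65·0.000125^(GP/1000)·(1−e^(−0.04t))/4.15;  IBU = (α/100)·m·U·1000/V;  BU:GU = IBU/GP
U = 1.65·0.000125^(58/1000)·(1−e^(−0.04·69))/4.15 = 0.2211
IBU = (5.8/100)·38·0.2211·1000/19.8 = 24.6154
BU:GU = 24.6154/58

0.4244


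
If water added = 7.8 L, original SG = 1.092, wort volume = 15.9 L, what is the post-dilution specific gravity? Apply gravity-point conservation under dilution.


SG_new = 1 + (SG_old − 1)·V_old/(V_old + V_water)
pts = (1.092 − 1)·1000·15.9/(15.9 + 7.8) = 61.7215
SG_new = 1 + 61.7215/1000

1.0617


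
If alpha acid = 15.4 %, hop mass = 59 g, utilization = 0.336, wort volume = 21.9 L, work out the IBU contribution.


IBU = (α/100)·mass·U·1000 / V
IBU = (15.4/100)·59·0.336·1000 / 21.9

139.4016 IBU


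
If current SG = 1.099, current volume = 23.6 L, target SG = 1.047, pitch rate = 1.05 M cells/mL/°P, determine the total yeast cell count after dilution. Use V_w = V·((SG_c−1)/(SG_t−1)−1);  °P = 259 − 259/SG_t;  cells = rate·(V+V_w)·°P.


V_w = 23.6·((1.099−1)/(1.047−1)−1) = 26.1106
V_final = 23.6 + 26.1106 = 49.7106
°P = 259 − 259/1.047 = 11.6266
cells = 1.05·49.7106·11.6266

606.8615 billion cells


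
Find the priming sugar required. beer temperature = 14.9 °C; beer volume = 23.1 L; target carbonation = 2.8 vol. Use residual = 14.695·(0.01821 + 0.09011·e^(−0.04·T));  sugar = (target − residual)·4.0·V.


residual = 14.695·(0.01821 + 0.09011·e^(−0.04·14.9)) = 0.9972
sugar = (2.8 − 0.9972)·4.0·23.1

166.5763 g


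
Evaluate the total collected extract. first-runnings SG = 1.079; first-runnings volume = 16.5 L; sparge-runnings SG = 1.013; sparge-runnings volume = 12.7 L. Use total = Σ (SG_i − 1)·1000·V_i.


first = (1.079 − 1)·1000·16.5 = 1303.5000
sparge = (1.013 − 1)·1000·12.7 = 165.1000
total = 1303.5000 + 165.1000

1468.6000 gravity·L


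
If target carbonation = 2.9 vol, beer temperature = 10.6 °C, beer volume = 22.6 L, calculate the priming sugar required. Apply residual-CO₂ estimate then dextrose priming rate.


residual = 14.695·(0.01821 + 0.09011·e^(−0.04·T));  sugar = (target − residual)·4.0·V
residual = 14.695·(0.01821 + 0.09011·e^(−0.04·10.6)) = 1.1342
sugar = (2.9 − 1.1342)·4.0·22.6

159.6317 g


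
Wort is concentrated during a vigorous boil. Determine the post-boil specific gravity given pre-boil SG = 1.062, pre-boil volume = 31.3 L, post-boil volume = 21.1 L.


SG_post = 1 + (SG_pre − 1)·V_pre/V_post
pts_pre = (1.062 − 1)·1000 = 62.0000
pts_post = 62.0000·31.3/21.1 = 91.9716
SG_post = 1 + 91.9716/1000

1.0920


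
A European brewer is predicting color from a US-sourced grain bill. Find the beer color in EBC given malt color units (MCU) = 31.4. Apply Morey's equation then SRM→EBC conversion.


SRM = 1.4922·MCU^0.6859;  EBC = SRM·1.97
SRM = 1.4922·31.4^0.6859 = 15.8698
EBC = 15.8698·1.97

31.2635 EBC


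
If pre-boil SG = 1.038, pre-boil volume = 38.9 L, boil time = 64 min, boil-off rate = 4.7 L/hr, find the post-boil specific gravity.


V_post = V_pre − rate·(t/60);  SG_post = 1 + (SG_pre−1)·V_pre/V_post
V_post = 38.9 − 4.7·(64/60) = 33.8867
SG_post = 1 + (1.038 − 1)·38.9/33.8867

1.0436


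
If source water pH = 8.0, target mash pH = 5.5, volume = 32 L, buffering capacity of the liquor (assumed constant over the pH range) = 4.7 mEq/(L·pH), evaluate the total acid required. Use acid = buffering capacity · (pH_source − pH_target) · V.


acid = 4.7 · (8.0 − 5.5) · 32

376.0000 mEq


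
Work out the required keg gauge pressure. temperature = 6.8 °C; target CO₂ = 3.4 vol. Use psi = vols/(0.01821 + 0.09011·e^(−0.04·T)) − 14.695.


psi = 3.4/(0.01821 + 0.09011·e^(−0.04·6.8)) − 14.695

24.4481 psi


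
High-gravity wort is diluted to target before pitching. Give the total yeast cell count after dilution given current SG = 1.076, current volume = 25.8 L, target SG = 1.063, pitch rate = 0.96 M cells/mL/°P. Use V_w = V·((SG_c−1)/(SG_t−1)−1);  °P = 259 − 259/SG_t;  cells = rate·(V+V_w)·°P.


V_w = 25.8·((1.076−1)/(1.063−1)−1) = 5.3238
V_final = 25.8 + 5.3238 = 31.1238
°P = 259 − 259/1.063 = 15.3500
cells = 0.96·31.1238·15.3500

458.6391 billion cells


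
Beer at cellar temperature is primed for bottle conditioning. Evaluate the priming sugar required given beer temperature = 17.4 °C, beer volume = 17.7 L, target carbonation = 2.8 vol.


residual = 14.695·(0.01821 + 0.09011·e^(−0.04·T));  sugar = (target − residual)·4.0·V
residual = 14.695·(0.01821 + 0.09011·e^(−0.04·17.4)) = 0.9278
sugar = (2.8 − 0.9278)·4.0·17.7

132.5523 g


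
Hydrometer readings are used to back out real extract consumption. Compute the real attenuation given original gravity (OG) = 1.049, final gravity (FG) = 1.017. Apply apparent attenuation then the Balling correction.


AA = (OG−FG)/(OG−1)·100;  RA = AA·0.8192
AA = (1.049 − 1.017)/(1.049 − 1)·100 = 65.3061
RA = 65.3061·0.8192

53.4988 %


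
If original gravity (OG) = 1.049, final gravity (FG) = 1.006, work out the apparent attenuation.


AA = (OG − FG)/(OG − 1) · 100
AA = (1.049 − 1.006)/(1.049 − 1) · 100

87.7551 %


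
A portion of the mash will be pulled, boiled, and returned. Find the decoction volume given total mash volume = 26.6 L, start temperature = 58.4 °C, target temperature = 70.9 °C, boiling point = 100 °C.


V_dec = V_total·(T_target − T_start)/(T_boil − T_start)
V_dec = 26.6·(70.9 − 58.4)/(100 − 58.4)

7.9928 L


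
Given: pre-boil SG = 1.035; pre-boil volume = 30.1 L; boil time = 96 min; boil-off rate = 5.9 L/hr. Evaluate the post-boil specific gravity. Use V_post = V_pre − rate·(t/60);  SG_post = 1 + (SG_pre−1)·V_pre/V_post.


V_post = 30.1 − 5.9·(96/60) = 20.6600
SG_post = 1 + (1.035 − 1)·30.1/20.6600

1.0510


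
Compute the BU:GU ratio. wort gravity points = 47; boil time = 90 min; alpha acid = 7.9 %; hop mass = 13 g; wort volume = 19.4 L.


U = 1.65·0.000125^(GP/1000)·(1−e^(−0.04t))/4.15;  IBU = (α/100)·m·U·1000/V;  BU:GU = IBU/GP
U = 1.65·0.000125^(47/1000)·(1−e^(−0.04·90))/4.15 = 0.2535
IBU = (7.9/100)·13·0.2535·1000/19.4 = 13.4192
BU:GU = 13.4192/47

0.2855


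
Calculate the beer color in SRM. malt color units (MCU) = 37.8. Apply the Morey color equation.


SRM = 1.4922 · MCU^0.6859
SRM = 1.4922 · 37.8^0.6859

18.0231 SRM


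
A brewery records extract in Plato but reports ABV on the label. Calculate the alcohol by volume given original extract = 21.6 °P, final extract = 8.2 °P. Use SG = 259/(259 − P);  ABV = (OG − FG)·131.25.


OG = 259/(259 − 21.6) = 1.0910
FG = 259/(259 − 8.2) = 1.0327
ABV = (1.0910 − 1.0327)·131.25

7.6506 % ABV


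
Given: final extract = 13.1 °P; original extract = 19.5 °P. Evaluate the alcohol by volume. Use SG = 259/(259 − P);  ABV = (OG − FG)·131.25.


OG = 259/(259 − 19.5) = 1.0814
FG = 259/(259 − 13.1) = 1.0533
ABV = (1.0814 − 1.0533)·131.25

3.6942 % ABV


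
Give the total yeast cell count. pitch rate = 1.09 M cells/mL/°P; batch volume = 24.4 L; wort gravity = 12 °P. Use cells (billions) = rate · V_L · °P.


cells = 1.09 · 24.4 · 12

319.1520 billion cells


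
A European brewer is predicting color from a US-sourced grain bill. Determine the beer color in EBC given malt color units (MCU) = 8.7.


SRM = 1.4922·MCU^0.6859;  EBC = SRM·1.97
SRM = 1.4922·8.7^0.6859 = 6.5803
EBC = 6.5803·1.97

12.9631 EBC


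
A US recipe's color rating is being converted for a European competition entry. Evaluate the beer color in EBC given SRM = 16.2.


EBC = SRM · 1.97
EBC = 16.2 · 1.97

31.9140 EBC


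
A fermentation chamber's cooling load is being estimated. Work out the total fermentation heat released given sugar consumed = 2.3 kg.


Q = m_sugar · 590 kJ/kg
Q = 2.3 · 590

1357.0000 kJ


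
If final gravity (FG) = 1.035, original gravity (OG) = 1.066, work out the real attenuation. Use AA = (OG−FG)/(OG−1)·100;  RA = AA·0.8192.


AA = (1.066 − 1.035)/(1.066 − 1)·100 = 46.9697
RA = 46.9697·0.8192

38.4776 %


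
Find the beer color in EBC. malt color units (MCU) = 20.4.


SRM = 1.4922·MCU^0.6859;  EBC = SRM·1.97
SRM = 1.4922·20.4^0.6859 = 11.8060
EBC = 11.8060·1.97

23.2578 EBC


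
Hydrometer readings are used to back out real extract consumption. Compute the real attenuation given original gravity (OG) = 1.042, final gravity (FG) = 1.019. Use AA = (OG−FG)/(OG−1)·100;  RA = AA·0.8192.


AA = (1.042 − 1.019)/(1.042 − 1)·100 = 54.7619
RA = 54.7619·0.8192

44.8610 %


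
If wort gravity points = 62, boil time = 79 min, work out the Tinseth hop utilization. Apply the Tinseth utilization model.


U = 1.65·0.000125^(GP/1000) · (1 − e^(−0.04·t))/4.15
bigness = 1.65·0.000125^(62/1000) = 0.9451
boil_factor = (1 − e^(−0.04·79))/4.15 = 0.2307
U = 0.9451 · 0.2307

0.2181


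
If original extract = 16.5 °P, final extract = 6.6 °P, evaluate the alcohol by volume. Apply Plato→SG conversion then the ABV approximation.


SG = 259/(259 − P);  ABV = (OG − FG)·131.25
OG = 259/(259 − 16.5) = 1.0680
FG = 259/(259 − 6.6) = 1.0261
ABV = (1.0680 − 1.0261)·131.25

5.4984 % ABV


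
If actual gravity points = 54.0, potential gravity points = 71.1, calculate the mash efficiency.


efficiency = actual / potential × 100
efficiency = 54.0 / 71.1 × 100

75.9494 %


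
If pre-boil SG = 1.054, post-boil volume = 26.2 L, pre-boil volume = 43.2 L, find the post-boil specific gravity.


SG_post = 1 + (SG_pre − 1)·V_pre/V_post
pts_pre = (1.054 − 1)·1000 = 54.0000
pts_post = 54.0000·43.2/26.2 = 89.0382
SG_post = 1 + 89.0382/1000

1.0890


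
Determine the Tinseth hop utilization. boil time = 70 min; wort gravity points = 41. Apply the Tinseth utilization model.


U = 1.65·0.000125^(GP/1000) · (1 − e^(−0.04·t))/4.15
bigness = 1.65·0.000125^(41/1000) = 1.1415
boil_factor = (1 − e^(−0.04·70))/4.15 = 0.2263
U = 1.1415 · 0.2263

0.2583


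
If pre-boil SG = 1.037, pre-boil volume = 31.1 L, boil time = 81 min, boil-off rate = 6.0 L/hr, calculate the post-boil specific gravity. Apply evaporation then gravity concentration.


V_post = V_pre − rate·(t/60);  SG_post = 1 + (SG_pre−1)·V_pre/V_post
V_post = 31.1 − 6.0·(81/60) = 23.0000
SG_post = 1 + (1.037 − 1)·31.1/23.0000

1.0500


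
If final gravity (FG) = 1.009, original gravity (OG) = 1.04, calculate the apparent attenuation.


AA = (OG − FG)/(OG − 1) · 100
AA = (1.04 − 1.009)/(1.04 − 1) · 100

77.5000 %


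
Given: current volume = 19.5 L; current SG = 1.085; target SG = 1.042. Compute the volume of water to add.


V_water = V·((SG_curr − 1)/(SG_target − 1) − 1)
V_water = 19.5·((1.085 − 1)/(1.042 − 1) − 1)

19.9643 L


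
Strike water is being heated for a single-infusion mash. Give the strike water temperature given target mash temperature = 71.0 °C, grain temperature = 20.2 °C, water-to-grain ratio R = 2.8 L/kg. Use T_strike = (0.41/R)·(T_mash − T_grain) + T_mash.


T_strike = (0.41/2.8)·(71.0 − 20.2) + 71.0

78.4386 °C


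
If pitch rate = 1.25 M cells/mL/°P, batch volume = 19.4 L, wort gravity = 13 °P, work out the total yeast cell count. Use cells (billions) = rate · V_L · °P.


cells = 1.25 · 19.4 · 13

315.2500 billion cells


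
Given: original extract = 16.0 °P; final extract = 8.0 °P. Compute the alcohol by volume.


SG = 259/(259 − P);  ABV = (OG − FG)·131.25
OG = 259/(259 − 16.0) = 1.0658
FG = 259/(259 − 8.0) = 1.0319
ABV = (1.0658 − 1.0319)·131.25

4.4587 % ABV


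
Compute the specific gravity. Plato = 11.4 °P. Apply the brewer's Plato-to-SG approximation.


SG = 259/(259 − P)
SG = 259/(259 − 11.4)

1.0460
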